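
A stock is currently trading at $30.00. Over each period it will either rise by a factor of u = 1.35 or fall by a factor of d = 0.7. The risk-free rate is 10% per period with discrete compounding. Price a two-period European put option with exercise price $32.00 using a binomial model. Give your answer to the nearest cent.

Risk-neutral probability p = (1 + 0.1 − 0.7)/(1.35 − 0.7) = 0.4000/0.6500 = 0.6154
Terminal stock prices: S_uu = 54.68, S_ud = 28.35, S_dd = 14.7
Terminal payoffs (K − S): max(-22.68, 0) = 0, max(3.65, 0) = 3.65, max(17.3, 0) = 17.3
Node u (S = 40.5): V_u = 1/1.1·[0.6154·0.0000 + 0.3846·3.6500] = 1.2762
Node d (S = 21): V_d = 1/1.1·[0.6154·3.6500 + 0.3846·17.3000] = 8.0909
Node 0 (S = 30): V_0 = 1/1.1·[0.6154·1.2762 + 0.3846·8.0909] = 3.5430

$3.54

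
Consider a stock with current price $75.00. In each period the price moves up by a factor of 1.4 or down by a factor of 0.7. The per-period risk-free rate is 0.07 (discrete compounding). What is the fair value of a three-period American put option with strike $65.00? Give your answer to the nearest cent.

$8.08

Risk-neutral probability p = (1 + 0.07 − 0.7)/(1.4 − 0.7) = 0.3700/0.7000 = 0.5286
Terminal stock prices: S_uuu = 205.8, S_uud = 102.9, S_udd = 51.45, S_ddd = 25.72
Terminal payoffs (K − S): max(-140.8, 0) = 0, max(-37.9, 0) = 0, max(13.55, 0) = 13.55, max(39.28, 0) = 39.28
Node uu (S = 147): continuation = 1/1.07·[0.5286·0.0000 + 0.4714·0.0000] = 0.0000; exercise value = 0.0000 ≤ continuation, so V_uu = 0.0000
Node ud (S = 73.5): continuation = 1/1.07·[0.5286·0.0000 + 0.4714·13.5500] = 5.9700; exercise value = 0.0000 ≤ continuation, so V_ud = 5.9700
Node dd (S = 36.75): continuation = 1/1.07·[0.5286·13.5500 + 0.4714·39.2750] = 23.9977; exercise value = 28.2500 > continuation, so V_dd = 28.2500 (exercise)
Node u (S = 105): continuation = 1/1.07·[0.5286·0.0000 + 0.4714·5.9700] = 2.6303; exercise value = 0.0000 ≤ continuation, so V_u = 2.6303
Node d (S = 52.5): continuation = 1/1.07·[0.5286·5.9700 + 0.4714·28.2500] = 15.3957; exercise value = 12.5000 ≤ continuation, so V_d = 15.3957
Node 0 (S = 75): continuation = 1/1.07·[0.5286·2.6303 + 0.4714·15.3957] = 8.0825; exercise value = 0.0000 ≤ continuation, so V_0 = 8.0825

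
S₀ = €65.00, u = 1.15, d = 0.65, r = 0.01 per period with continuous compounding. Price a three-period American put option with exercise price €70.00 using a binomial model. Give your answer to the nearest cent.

Risk-neutral probability p = (e^0.01 − 0.65)/(1.15 − 0.65) = 0.3601/0.5000 = 0.7201
Terminal stock prices: S_uuu = 98.86, S_uud = 55.88, S_udd = 31.58, S_ddd = 17.85
Terminal payoffs (K − S): max(-28.86, 0) = 0, max(14.12, 0) = 14.12, max(38.42, 0) = 38.42, max(52.15, 0) = 52.15
Node uu (S = 85.96): continuation = e^(−0.01)·[0.7201·0.0000 + 0.2799·14.1244] = 3.9141; exercise value = 0.0000 ≤ continuation, so V_uu = 3.9141
Node ud (S = 48.59): continuation = e^(−0.01)·[0.7201·14.1244 + 0.2799·38.4181] = 20.7160; exercise value = 21.4125 > continuation, so V_ud = 21.4125 (exercise)
Node dd (S = 27.46): continuation = e^(−0.01)·[0.7201·38.4181 + 0.2799·52.1494] = 41.8410; exercise value = 42.5375 > continuation, so V_dd = 42.5375 (exercise)
Node u (S = 74.75): continuation = e^(−0.01)·[0.7201·3.9141 + 0.2799·21.4125] = 8.7242; exercise value = 0.0000 ≤ continuation, so V_u = 8.7242
Node d (S = 42.25): continuation = e^(−0.01)·[0.7201·21.4125 + 0.2799·42.5375] = 27.0535; exercise value = 27.7500 > continuation, so V_d = 27.7500 (exercise)
Node 0 (S = 65): continuation = e^(−0.01)·[0.7201·8.7242 + 0.2799·27.7500] = 13.9097; exercise value = 5.0000 ≤ continuation, so V_0 = 13.9097

€13.91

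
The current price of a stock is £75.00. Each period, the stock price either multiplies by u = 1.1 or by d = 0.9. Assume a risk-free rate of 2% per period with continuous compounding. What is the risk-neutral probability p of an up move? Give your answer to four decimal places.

p = 0.6010

Risk-neutral probability p = (e^0.02 − 0.9)/(1.1 − 0.9) = 0.1202/0.2000 = 0.6010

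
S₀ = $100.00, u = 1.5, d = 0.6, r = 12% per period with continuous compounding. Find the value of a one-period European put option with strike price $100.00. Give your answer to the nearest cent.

Risk-neutral probability p = (e^0.12 − 0.6)/(1.5 − 0.6) = 0.5275/0.9000 = 0.5861
Terminal stock prices: S_u = 150, S_d = 60
Terminal payoffs (K − S): max(-50, 0) = 0, max(40, 0) = 40
Node 0 (S = 100): V_0 = e^(−0.12)·[0.5861·0.0000 + 0.4139·40.0000] = 14.6836

$14.68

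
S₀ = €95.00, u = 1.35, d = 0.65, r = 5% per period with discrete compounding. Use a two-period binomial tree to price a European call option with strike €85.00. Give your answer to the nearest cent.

€26.10

Risk-neutral probability p = (1 + 0.05 − 0.65)/(1.35 − 0.65) = 0.4000/0.7000 = 0.5714
Terminal stock prices: S_uu = 173.1, S_ud = 83.36, S_dd = 40.14
Terminal payoffs (S − K): max(88.14, 0) = 88.14, max(-1.638, 0) = 0, max(-44.86, 0) = 0
Node u (S = 128.2): V_u = 1/1.05·[0.5714·88.1375 + 0.4286·0.0000] = 47.9660
Node d (S = 61.75): V_d = 1/1.05·[0.5714·0.0000 + 0.4286·0.0000] = 0.0000
Node 0 (S = 95): V_0 = 1/1.05·[0.5714·47.9660 + 0.4286·0.0000] = 26.1039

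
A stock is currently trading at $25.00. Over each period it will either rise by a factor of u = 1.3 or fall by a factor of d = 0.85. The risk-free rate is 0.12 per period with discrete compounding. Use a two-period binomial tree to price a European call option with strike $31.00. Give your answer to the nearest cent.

Risk-neutral probability p = (1 + 0.12 − 0.85)/(1.3 − 0.85) = 0.2700/0.4500 = 0.6000
Terminal stock prices: S_uu = 42.25, S_ud = 27.62, S_dd = 18.06
Terminal payoffs (S − K): max(11.25, 0) = 11.25, max(-3.375, 0) = 0, max(-12.94, 0) = 0
Node u (S = 32.5): V_u = 1/1.12·[0.6000·11.2500 + 0.4000·0.0000] = 6.0268
Node d (S = 21.25): V_d = 1/1.12·[0.6000·0.0000 + 0.4000·0.0000] = 0.0000
Node 0 (S = 25): V_0 = 1/1.12·[0.6000·6.0268 + 0.4000·0.0000] = 3.2286

$3.23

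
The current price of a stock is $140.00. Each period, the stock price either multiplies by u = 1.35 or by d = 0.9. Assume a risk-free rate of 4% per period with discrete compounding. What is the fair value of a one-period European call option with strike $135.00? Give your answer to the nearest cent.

$16.15

Risk-neutral probability p = (1 + 0.04 − 0.9)/(1.35 − 0.9) = 0.1400/0.4500 = 0.3111
Terminal stock prices: S_u = 189, S_d = 126
Terminal payoffs (S − K): max(54, 0) = 54, max(-9, 0) = 0
Node 0 (S = 140): V_0 = 1/1.04·[0.3111·54.0000 + 0.6889·0.0000] = 16.1538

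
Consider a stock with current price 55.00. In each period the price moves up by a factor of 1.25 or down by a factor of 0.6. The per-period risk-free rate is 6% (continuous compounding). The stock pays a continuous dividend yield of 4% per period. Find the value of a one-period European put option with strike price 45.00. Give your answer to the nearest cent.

4.00

Per-period risk-free factor R = e^0.06 = 1.0618; dividend-adjusted growth = e^(0.06−0.04) = 1.0202.
Risk-neutral probability p = (1.0202 − 0.6)/(1.25 − 0.6) = 0.4202/0.6500 = 0.6465
Terminal stock prices: S_u = 68.75, S_d = 33
Terminal payoffs (K − S): max(-23.75, 0) = 0, max(12, 0) = 12
Node 0 (S = 55): V_0 = e^(−0.06)·[0.6465·0.0000 + 0.3535·12.0000] = 3.9954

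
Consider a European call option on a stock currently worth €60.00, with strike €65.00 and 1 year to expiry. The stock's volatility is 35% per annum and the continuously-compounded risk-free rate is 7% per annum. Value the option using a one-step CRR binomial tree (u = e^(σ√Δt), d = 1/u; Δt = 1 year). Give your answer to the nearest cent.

CRR parameters: u = e^(σ√Δt) = e^(0.35·√1) = 1.4191, d = 1/u = 0.7047
Per-period rate: rΔt = 0.07·1 = 0.07, so R = e^0.07 = 1.0725
Risk-neutral probability p = (e^0.07 − 0.7047)/(1.4191 − 0.7047) = 0.3678/0.7144 = 0.5149
Terminal stock prices: S_u = 85.14, S_d = 42.28
Terminal payoffs (S − K): max(20.14, 0) = 20.14, max(-22.72, 0) = 0
Node 0 (S = 60): V_0 = e^(−0.07)·[0.5149·20.1441 + 0.4851·0.0000] = 9.6706

€9.67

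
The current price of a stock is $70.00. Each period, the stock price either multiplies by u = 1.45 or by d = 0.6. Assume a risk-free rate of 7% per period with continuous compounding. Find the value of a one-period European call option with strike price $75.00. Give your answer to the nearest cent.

$13.74

Risk-neutral probability p = (e^0.07 − 0.6)/(1.45 − 0.6) = 0.4725/0.8500 = 0.5559
Terminal stock prices: S_u = 101.5, S_d = 42
Terminal payoffs (S − K): max(26.5, 0) = 26.5, max(-33, 0) = 0
Node 0 (S = 70): V_0 = e^(−0.07)·[0.5559·26.5000 + 0.4441·0.0000] = 13.7352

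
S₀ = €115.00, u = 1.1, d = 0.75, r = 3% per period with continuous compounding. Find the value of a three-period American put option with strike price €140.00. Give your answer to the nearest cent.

Risk-neutral probability p = (e^0.03 − 0.75)/(1.1 − 0.75) = 0.2805/0.3500 = 0.8013
Terminal stock prices: S_uuu = 153.1, S_uud = 104.4, S_udd = 71.16, S_ddd = 48.52
Terminal payoffs (K − S): max(-13.07, 0) = 0, max(35.64, 0) = 35.64, max(68.84, 0) = 68.84, max(91.48, 0) = 91.48
Node uu (S = 139.2): continuation = e^(−0.03)·[0.8013·0.0000 + 0.1987·35.6375] = 6.8719; exercise value = 0.8500 ≤ continuation, so V_uu = 6.8719
Node ud (S = 94.88): continuation = e^(−0.03)·[0.8013·35.6375 + 0.1987·68.8437] = 40.9874; exercise value = 45.1250 > continuation, so V_ud = 45.1250 (exercise)
Node dd (S = 64.69): continuation = e^(−0.03)·[0.8013·68.8437 + 0.1987·91.4844] = 71.1749; exercise value = 75.3125 > continuation, so V_dd = 75.3125 (exercise)
Node u (S = 126.5): continuation = e^(−0.03)·[0.8013·6.8719 + 0.1987·45.1250] = 14.0451; exercise value = 13.5000 ≤ continuation, so V_u = 14.0451
Node d (S = 86.25): continuation = e^(−0.03)·[0.8013·45.1250 + 0.1987·75.3125] = 49.6124; exercise value = 53.7500 > continuation, so V_d = 53.7500 (exercise)
Node 0 (S = 115): continuation = e^(−0.03)·[0.8013·14.0451 + 0.1987·53.7500] = 21.2863; exercise value = 25.0000 > continuation, so V_0 = 25.0000 (exercise)

€25.00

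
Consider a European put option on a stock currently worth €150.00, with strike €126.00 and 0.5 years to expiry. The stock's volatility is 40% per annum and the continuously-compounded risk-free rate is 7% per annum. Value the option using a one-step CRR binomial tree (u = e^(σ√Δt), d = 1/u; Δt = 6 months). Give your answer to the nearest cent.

€6.36

CRR parameters: u = e^(σ√Δt) = e^(0.4·√0.5) = 1.3269, d = 1/u = 0.7536
Per-period rate: rΔt = 0.07·0.5 = 0.035, so R = e^0.035 = 1.0356
Risk-neutral probability p = (e^0.035 − 0.7536)/(1.3269 − 0.7536) = 0.2820/0.5733 = 0.4919
Terminal stock prices: S_u = 199, S_d = 113
Terminal payoffs (K − S): max(-73.03, 0) = 0, max(12.95, 0) = 12.95
Node 0 (S = 150): V_0 = e^(−0.035)·[0.4919·0.0000 + 0.5081·12.9543] = 6.3558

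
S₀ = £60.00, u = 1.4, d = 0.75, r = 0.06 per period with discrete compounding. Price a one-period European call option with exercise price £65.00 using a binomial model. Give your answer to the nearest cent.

Risk-neutral probability p = (1 + 0.06 − 0.75)/(1.4 − 0.75) = 0.3100/0.6500 = 0.4769
Terminal stock prices: S_u = 84, S_d = 45
Terminal payoffs (S − K): max(19, 0) = 19, max(-20, 0) = 0
Node 0 (S = 60): V_0 = 1/1.06·[0.4769·19.0000 + 0.5231·0.0000] = 8.5486

£8.55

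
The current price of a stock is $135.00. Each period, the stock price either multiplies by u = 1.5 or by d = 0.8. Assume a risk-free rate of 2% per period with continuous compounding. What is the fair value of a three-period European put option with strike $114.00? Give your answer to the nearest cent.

Risk-neutral probability p = (e^0.02 − 0.8)/(1.5 − 0.8) = 0.2202/0.7000 = 0.3146
Terminal stock prices: S_uuu = 455.6, S_uud = 243, S_udd = 129.6, S_ddd = 69.12
Terminal payoffs (K − S): max(-341.6, 0) = 0, max(-129, 0) = 0, max(-15.6, 0) = 0, max(44.88, 0) = 44.88
Node uu (S = 303.8): V_uu = e^(−0.02)·[0.3146·0.0000 + 0.6854·0.0000] = 0.0000
Node ud (S = 162): V_ud = e^(−0.02)·[0.3146·0.0000 + 0.6854·0.0000] = 0.0000
Node dd (S = 86.4): V_dd = e^(−0.02)·[0.3146·0.0000 + 0.6854·44.8800] = 30.1528
Node u (S = 202.5): V_u = e^(−0.02)·[0.3146·0.0000 + 0.6854·0.0000] = 0.0000
Node d (S = 108): V_d = e^(−0.02)·[0.3146·0.0000 + 0.6854·30.1528] = 20.2583
Node 0 (S = 135): V_0 = e^(−0.02)·[0.3146·0.0000 + 0.6854·20.2583] = 13.6106

$13.61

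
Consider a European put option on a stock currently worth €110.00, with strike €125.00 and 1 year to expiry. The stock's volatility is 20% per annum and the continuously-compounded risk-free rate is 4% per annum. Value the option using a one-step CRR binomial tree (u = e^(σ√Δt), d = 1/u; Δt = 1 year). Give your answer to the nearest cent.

€15.06

CRR parameters: u = e^(σ√Δt) = e^(0.2·√1) = 1.2214, d = 1/u = 0.8187
Per-period rate: rΔt = 0.04·1 = 0.04, so R = e^0.04 = 1.0408
Risk-neutral probability p = (e^0.04 − 0.8187)/(1.2214 − 0.8187) = 0.2221/0.4027 = 0.5515
Terminal stock prices: S_u = 134.4, S_d = 90.06
Terminal payoffs (K − S): max(-9.354, 0) = 0, max(34.94, 0) = 34.94
Node 0 (S = 110): V_0 = e^(−0.04)·[0.5515·0.0000 + 0.4485·34.9396] = 15.0554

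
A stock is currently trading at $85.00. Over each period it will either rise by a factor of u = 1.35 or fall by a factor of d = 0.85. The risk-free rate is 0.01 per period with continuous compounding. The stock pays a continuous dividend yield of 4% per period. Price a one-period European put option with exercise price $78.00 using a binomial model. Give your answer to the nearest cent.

$4.32

Per-period risk-free factor R = e^0.01 = 1.0101; dividend-adjusted growth = e^(0.01−0.04) = 0.9704.
Risk-neutral probability p = (0.9704 − 0.85)/(1.35 − 0.85) = 0.1204/0.5000 = 0.2409
Terminal stock prices: S_u = 114.8, S_d = 72.25
Terminal payoffs (K − S): max(-36.75, 0) = 0, max(5.75, 0) = 5.75
Node 0 (S = 85): V_0 = e^(−0.01)·[0.2409·0.0000 + 0.7591·5.7500] = 4.3214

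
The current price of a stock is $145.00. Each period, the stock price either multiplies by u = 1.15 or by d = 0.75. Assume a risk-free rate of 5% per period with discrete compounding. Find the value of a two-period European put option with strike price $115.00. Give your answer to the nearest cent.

Risk-neutral probability p = (1 + 0.05 − 0.75)/(1.15 − 0.75) = 0.3000/0.4000 = 0.7500
Terminal stock prices: S_uu = 191.8, S_ud = 125.1, S_dd = 81.56
Terminal payoffs (K − S): max(-76.76, 0) = 0, max(-10.06, 0) = 0, max(33.44, 0) = 33.44
Node u (S = 166.8): V_u = 1/1.05·[0.7500·0.0000 + 0.2500·0.0000] = 0.0000
Node d (S = 108.8): V_d = 1/1.05·[0.7500·0.0000 + 0.2500·33.4375] = 7.9613
Node 0 (S = 145): V_0 = 1/1.05·[0.7500·0.0000 + 0.2500·7.9613] = 1.8955

$1.90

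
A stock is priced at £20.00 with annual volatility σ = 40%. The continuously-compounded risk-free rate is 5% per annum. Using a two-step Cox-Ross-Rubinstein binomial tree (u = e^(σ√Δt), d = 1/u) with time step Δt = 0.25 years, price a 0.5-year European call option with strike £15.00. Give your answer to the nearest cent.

CRR parameters: u = e^(σ√Δt) = e^(0.4·√0.25) = 1.2214, d = 1/u = 0.8187
Per-period rate: rΔt = 0.05·0.25 = 0.0125, so R = e^0.0125 = 1.0126
Risk-neutral probability p = (e^0.0125 − 0.8187)/(1.2214 − 0.8187) = 0.1938/0.4027 = 0.4814
Terminal stock prices: S_uu = 29.84, S_ud = 20, S_dd = 13.41
Terminal payoffs (S − K): max(14.84, 0) = 14.84, max(5, 0) = 5, max(-1.594, 0) = 0
Node u (S = 24.43): V_u = e^(−0.0125)·[0.4814·14.8365 + 0.5186·5.0000] = 9.6144
Node d (S = 16.37): V_d = e^(−0.0125)·[0.4814·5.0000 + 0.5186·0.0000] = 2.3771
Node 0 (S = 20): V_0 = e^(−0.0125)·[0.4814·9.6144 + 0.5186·2.3771] = 5.7884

£5.79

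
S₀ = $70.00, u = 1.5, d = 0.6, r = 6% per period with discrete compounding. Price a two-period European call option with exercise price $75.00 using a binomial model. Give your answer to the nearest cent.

Risk-neutral probability p = (1 + 0.06 − 0.6)/(1.5 − 0.6) = 0.4600/0.9000 = 0.5111
Terminal stock prices: S_uu = 157.5, S_ud = 63, S_dd = 25.2
Terminal payoffs (S − K): max(82.5, 0) = 82.5, max(-12, 0) = 0, max(-49.8, 0) = 0
Node u (S = 105): V_u = 1/1.06·[0.5111·82.5000 + 0.4889·0.0000] = 39.7799
Node d (S = 42): V_d = 1/1.06·[0.5111·0.0000 + 0.4889·0.0000] = 0.0000
Node 0 (S = 70): V_0 = 1/1.06·[0.5111·39.7799 + 0.4889·0.0000] = 19.1811

$19.18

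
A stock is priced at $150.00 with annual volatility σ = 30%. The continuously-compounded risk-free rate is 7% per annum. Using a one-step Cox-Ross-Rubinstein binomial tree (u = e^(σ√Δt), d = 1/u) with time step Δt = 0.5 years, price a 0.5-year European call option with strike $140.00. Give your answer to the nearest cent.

CRR parameters: u = e^(σ√Δt) = e^(0.3·√0.5) = 1.2363, d = 1/u = 0.8089
Per-period rate: rΔt = 0.07·0.5 = 0.035, so R = e^0.035 = 1.0356
Risk-neutral probability p = (e^0.035 − 0.8089)/(1.2363 − 0.8089) = 0.2268/0.4275 = 0.5305
Terminal stock prices: S_u = 185.4, S_d = 121.3
Terminal payoffs (S − K): max(45.45, 0) = 45.45, max(-18.67, 0) = 0
Node 0 (S = 150): V_0 = e^(−0.035)·[0.5305·45.4467 + 0.4695·0.0000] = 23.2800

$23.28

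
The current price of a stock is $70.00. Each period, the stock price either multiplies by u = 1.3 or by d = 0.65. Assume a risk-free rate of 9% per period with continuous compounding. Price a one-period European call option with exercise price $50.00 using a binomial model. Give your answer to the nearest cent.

Risk-neutral probability p = (e^0.09 − 0.65)/(1.3 − 0.65) = 0.4442/0.6500 = 0.6833
Terminal stock prices: S_u = 91, S_d = 45.5
Terminal payoffs (S − K): max(41, 0) = 41, max(-4.5, 0) = 0
Node 0 (S = 70): V_0 = e^(−0.09)·[0.6833·41.0000 + 0.3167·0.0000] = 25.6057

$25.61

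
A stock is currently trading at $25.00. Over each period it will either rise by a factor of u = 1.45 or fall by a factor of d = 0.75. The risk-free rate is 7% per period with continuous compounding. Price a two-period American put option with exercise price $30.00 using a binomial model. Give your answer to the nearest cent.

Risk-neutral probability p = (e^0.07 − 0.75)/(1.45 − 0.75) = 0.3225/0.7000 = 0.4607
Terminal stock prices: S_uu = 52.56, S_ud = 27.19, S_dd = 14.06
Terminal payoffs (K − S): max(-22.56, 0) = 0, max(2.812, 0) = 2.812, max(15.94, 0) = 15.94
Node u (S = 36.25): continuation = e^(−0.07)·[0.4607·0.0000 + 0.5393·2.8125] = 1.4142; exercise value = 0.0000 ≤ continuation, so V_u = 1.4142
Node d (S = 18.75): continuation = e^(−0.07)·[0.4607·2.8125 + 0.5393·15.9375] = 9.2218; exercise value = 11.2500 > continuation, so V_d = 11.2500 (exercise)
Node 0 (S = 25): continuation = e^(−0.07)·[0.4607·1.4142 + 0.5393·11.2500] = 6.2642; exercise value = 5.0000 ≤ continuation, so V_0 = 6.2642

$6.26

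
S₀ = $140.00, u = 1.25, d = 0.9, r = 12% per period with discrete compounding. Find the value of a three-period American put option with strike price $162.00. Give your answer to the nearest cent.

$22.00

Risk-neutral probability p = (1 + 0.12 − 0.9)/(1.25 − 0.9) = 0.2200/0.3500 = 0.6286
Terminal stock prices: S_uuu = 273.4, S_uud = 196.9, S_udd = 141.8, S_ddd = 102.1
Terminal payoffs (K − S): max(-111.4, 0) = 0, max(-34.88, 0) = 0, max(20.25, 0) = 20.25, max(59.94, 0) = 59.94
Node uu (S = 218.8): continuation = 1/1.12·[0.6286·0.0000 + 0.3714·0.0000] = 0.0000; exercise value = 0.0000 ≤ continuation, so V_uu = 0.0000
Node ud (S = 157.5): continuation = 1/1.12·[0.6286·0.0000 + 0.3714·20.2500] = 6.7156; exercise value = 4.5000 ≤ continuation, so V_ud = 6.7156
Node dd (S = 113.4): continuation = 1/1.12·[0.6286·20.2500 + 0.3714·59.9400] = 31.2429; exercise value = 48.6000 > continuation, so V_dd = 48.6000 (exercise)
Node u (S = 175): continuation = 1/1.12·[0.6286·0.0000 + 0.3714·6.7156] = 2.2271; exercise value = 0.0000 ≤ continuation, so V_u = 2.2271
Node d (S = 126): continuation = 1/1.12·[0.6286·6.7156 + 0.3714·48.6000] = 19.8863; exercise value = 36.0000 > continuation, so V_d = 36.0000 (exercise)
Node 0 (S = 140): continuation = 1/1.12·[0.6286·2.2271 + 0.3714·36.0000] = 13.1887; exercise value = 22.0000 > continuation, so V_0 = 22.0000 (exercise)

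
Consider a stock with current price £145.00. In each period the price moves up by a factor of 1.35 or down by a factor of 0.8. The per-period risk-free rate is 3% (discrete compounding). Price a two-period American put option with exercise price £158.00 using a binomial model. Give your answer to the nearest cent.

Risk-neutral probability p = (1 + 0.03 − 0.8)/(1.35 − 0.8) = 0.2300/0.5500 = 0.4182
Terminal stock prices: S_uu = 264.3, S_ud = 156.6, S_dd = 92.8
Terminal payoffs (K − S): max(-106.3, 0) = 0, max(1.4, 0) = 1.4, max(65.2, 0) = 65.2
Node u (S = 195.8): continuation = 1/1.03·[0.4182·0.0000 + 0.5818·1.4000] = 0.7908; exercise value = 0.0000 ≤ continuation, so V_u = 0.7908
Node d (S = 116): continuation = 1/1.03·[0.4182·1.4000 + 0.5818·65.2000] = 37.3981; exercise value = 42.0000 > continuation, so V_d = 42.0000 (exercise)
Node 0 (S = 145): continuation = 1/1.03·[0.4182·0.7908 + 0.5818·42.0000] = 24.0457; exercise value = 13.0000 ≤ continuation, so V_0 = 24.0457

£24.05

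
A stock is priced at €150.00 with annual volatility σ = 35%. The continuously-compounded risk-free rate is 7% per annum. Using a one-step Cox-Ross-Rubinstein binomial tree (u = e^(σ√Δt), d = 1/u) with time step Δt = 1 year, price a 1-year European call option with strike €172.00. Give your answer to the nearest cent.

CRR parameters: u = e^(σ√Δt) = e^(0.35·√1) = 1.4191, d = 1/u = 0.7047
Per-period rate: rΔt = 0.07·1 = 0.07, so R = e^0.07 = 1.0725
Risk-neutral probability p = (e^0.07 − 0.7047)/(1.4191 − 0.7047) = 0.3678/0.7144 = 0.5149
Terminal stock prices: S_u = 212.9, S_d = 105.7
Terminal payoffs (S − K): max(40.86, 0) = 40.86, max(-66.3, 0) = 0
Node 0 (S = 150): V_0 = e^(−0.07)·[0.5149·40.8601 + 0.4851·0.0000] = 19.6158

€19.62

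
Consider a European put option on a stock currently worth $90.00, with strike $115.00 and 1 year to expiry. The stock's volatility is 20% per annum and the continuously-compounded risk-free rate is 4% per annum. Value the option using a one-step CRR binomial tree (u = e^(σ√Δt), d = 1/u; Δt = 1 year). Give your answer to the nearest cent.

CRR parameters: u = e^(σ√Δt) = e^(0.2·√1) = 1.2214, d = 1/u = 0.8187
Per-period rate: rΔt = 0.04·1 = 0.04, so R = e^0.04 = 1.0408
Risk-neutral probability p = (e^0.04 − 0.8187)/(1.2214 − 0.8187) = 0.2221/0.4027 = 0.5515
Terminal stock prices: S_u = 109.9, S_d = 73.69
Terminal payoffs (K − S): max(5.074, 0) = 5.074, max(41.31, 0) = 41.31
Node 0 (S = 90): V_0 = e^(−0.04)·[0.5515·5.0738 + 0.4485·41.3142] = 20.4908

$20.49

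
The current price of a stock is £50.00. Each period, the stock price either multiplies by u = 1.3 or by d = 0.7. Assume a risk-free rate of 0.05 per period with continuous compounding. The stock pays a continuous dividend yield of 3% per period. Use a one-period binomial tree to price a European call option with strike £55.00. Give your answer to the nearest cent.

Per-period risk-free factor R = e^0.05 = 1.0513; dividend-adjusted growth = e^(0.05−0.03) = 1.0202.
Risk-neutral probability p = (1.0202 − 0.7)/(1.3 − 0.7) = 0.3202/0.6000 = 0.5337
Terminal stock prices: S_u = 65, S_d = 35
Terminal payoffs (S − K): max(10, 0) = 10, max(-20, 0) = 0
Node 0 (S = 50): V_0 = e^(−0.05)·[0.5337·10.0000 + 0.4663·0.0000] = 5.0764

£5.08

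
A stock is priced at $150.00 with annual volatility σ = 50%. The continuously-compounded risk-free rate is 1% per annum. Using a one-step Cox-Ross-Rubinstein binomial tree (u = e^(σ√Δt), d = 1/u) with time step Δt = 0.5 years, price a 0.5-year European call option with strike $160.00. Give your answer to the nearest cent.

$22.38

CRR parameters: u = e^(σ√Δt) = e^(0.5·√0.5) = 1.4241, d = 1/u = 0.7022
Per-period rate: rΔt = 0.01·0.5 = 0.005, so R = e^0.005 = 1.0050
Risk-neutral probability p = (e^0.005 − 0.7022)/(1.4241 − 0.7022) = 0.3028/0.7219 = 0.4195
Terminal stock prices: S_u = 213.6, S_d = 105.3
Terminal payoffs (S − K): max(53.62, 0) = 53.62, max(-54.67, 0) = 0
Node 0 (S = 150): V_0 = e^(−0.005)·[0.4195·53.6179 + 0.5805·0.0000] = 22.3786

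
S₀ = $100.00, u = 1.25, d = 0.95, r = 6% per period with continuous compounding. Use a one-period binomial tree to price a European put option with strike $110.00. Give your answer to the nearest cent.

Risk-neutral probability p = (e^0.06 − 0.95)/(1.25 − 0.95) = 0.1118/0.3000 = 0.3728
Terminal stock prices: S_u = 125, S_d = 95
Terminal payoffs (K − S): max(-15, 0) = 0, max(15, 0) = 15
Node 0 (S = 100): V_0 = e^(−0.06)·[0.3728·0.0000 + 0.6272·15.0000] = 8.8603

$8.86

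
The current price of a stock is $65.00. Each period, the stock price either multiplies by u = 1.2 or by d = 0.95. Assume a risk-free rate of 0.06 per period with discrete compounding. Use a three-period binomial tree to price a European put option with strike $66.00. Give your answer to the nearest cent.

Risk-neutral probability p = (1 + 0.06 − 0.95)/(1.2 − 0.95) = 0.1100/0.2500 = 0.4400
Terminal stock prices: S_uuu = 112.3, S_uud = 88.92, S_udd = 70.39, S_ddd = 55.73
Terminal payoffs (K − S): max(-46.32, 0) = 0, max(-22.92, 0) = 0, max(-4.395, 0) = 0, max(10.27, 0) = 10.27
Node uu (S = 93.6): V_uu = 1/1.06·[0.4400·0.0000 + 0.5600·0.0000] = 0.0000
Node ud (S = 74.1): V_ud = 1/1.06·[0.4400·0.0000 + 0.5600·0.0000] = 0.0000
Node dd (S = 58.66): V_dd = 1/1.06·[0.4400·0.0000 + 0.5600·10.2706] = 5.4260
Node u (S = 78): V_u = 1/1.06·[0.4400·0.0000 + 0.5600·0.0000] = 0.0000
Node d (S = 61.75): V_d = 1/1.06·[0.4400·0.0000 + 0.5600·5.4260] = 2.8666
Node 0 (S = 65): V_0 = 1/1.06·[0.4400·0.0000 + 0.5600·2.8666] = 1.5144

$1.51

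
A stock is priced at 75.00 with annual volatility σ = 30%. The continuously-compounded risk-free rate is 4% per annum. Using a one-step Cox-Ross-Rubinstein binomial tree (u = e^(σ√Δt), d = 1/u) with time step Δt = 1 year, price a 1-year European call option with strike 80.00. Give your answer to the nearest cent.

10.05

CRR parameters: u = e^(σ√Δt) = e^(0.3·√1) = 1.3499, d = 1/u = 0.7408
Per-period rate: rΔt = 0.04·1 = 0.04, so R = e^0.04 = 1.0408
Risk-neutral probability p = (e^0.04 − 0.7408)/(1.3499 − 0.7408) = 0.3000/0.6090 = 0.4926
Terminal stock prices: S_u = 101.2, S_d = 55.56
Terminal payoffs (S − K): max(21.24, 0) = 21.24, max(-24.44, 0) = 0
Node 0 (S = 75): V_0 = e^(−0.04)·[0.4926·21.2394 + 0.5074·0.0000] = 10.0516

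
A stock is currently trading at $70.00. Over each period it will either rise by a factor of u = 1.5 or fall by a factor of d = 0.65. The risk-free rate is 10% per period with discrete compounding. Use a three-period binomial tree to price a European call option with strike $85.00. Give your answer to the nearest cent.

$22.03

Risk-neutral probability p = (1 + 0.1 − 0.65)/(1.5 − 0.65) = 0.4500/0.8500 = 0.5294
Terminal stock prices: S_uuu = 236.2, S_uud = 102.4, S_udd = 44.36, S_ddd = 19.22
Terminal payoffs (S − K): max(151.2, 0) = 151.2, max(17.38, 0) = 17.38, max(-40.64, 0) = 0, max(-65.78, 0) = 0
Node uu (S = 157.5): V_uu = 1/1.1·[0.5294·151.2500 + 0.4706·17.3750] = 80.2273
Node ud (S = 68.25): V_ud = 1/1.1·[0.5294·17.3750 + 0.4706·0.0000] = 8.3623
Node dd (S = 29.58): V_dd = 1/1.1·[0.5294·0.0000 + 0.4706·0.0000] = 0.0000
Node u (S = 105): V_u = 1/1.1·[0.5294·80.2273 + 0.4706·8.3623] = 42.1895
Node d (S = 45.5): V_d = 1/1.1·[0.5294·8.3623 + 0.4706·0.0000] = 4.0246
Node 0 (S = 70): V_0 = 1/1.1·[0.5294·42.1895 + 0.4706·4.0246] = 22.0269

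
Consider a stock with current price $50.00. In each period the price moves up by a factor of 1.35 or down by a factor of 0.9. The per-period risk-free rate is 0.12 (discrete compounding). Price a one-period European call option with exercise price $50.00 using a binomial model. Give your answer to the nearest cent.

$7.64

Risk-neutral probability p = (1 + 0.12 − 0.9)/(1.35 − 0.9) = 0.2200/0.4500 = 0.4889
Terminal stock prices: S_u = 67.5, S_d = 45
Terminal payoffs (S − K): max(17.5, 0) = 17.5, max(-5, 0) = 0
Node 0 (S = 50): V_0 = 1/1.12·[0.4889·17.5000 + 0.5111·0.0000] = 7.6389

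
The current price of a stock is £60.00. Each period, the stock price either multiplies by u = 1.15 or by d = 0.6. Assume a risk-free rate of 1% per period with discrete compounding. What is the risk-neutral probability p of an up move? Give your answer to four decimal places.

Risk-neutral probability p = (1 + 0.01 − 0.6)/(1.15 − 0.6) = 0.4100/0.5500 = 0.7455

p = 0.7455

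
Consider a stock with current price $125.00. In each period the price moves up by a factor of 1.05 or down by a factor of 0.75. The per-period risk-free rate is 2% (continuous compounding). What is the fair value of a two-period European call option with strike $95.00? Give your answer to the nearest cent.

Risk-neutral probability p = (e^0.02 − 0.75)/(1.05 − 0.75) = 0.2702/0.3000 = 0.9007
Terminal stock prices: S_uu = 137.8, S_ud = 98.44, S_dd = 70.31
Terminal payoffs (S − K): max(42.81, 0) = 42.81, max(3.438, 0) = 3.438, max(-24.69, 0) = 0
Node u (S = 131.2): V_u = e^(−0.02)·[0.9007·42.8125 + 0.0993·3.4375] = 38.1311
Node d (S = 93.75): V_d = e^(−0.02)·[0.9007·3.4375 + 0.0993·0.0000] = 3.0348
Node 0 (S = 125): V_0 = e^(−0.02)·[0.9007·38.1311 + 0.0993·3.0348] = 33.9590

$33.96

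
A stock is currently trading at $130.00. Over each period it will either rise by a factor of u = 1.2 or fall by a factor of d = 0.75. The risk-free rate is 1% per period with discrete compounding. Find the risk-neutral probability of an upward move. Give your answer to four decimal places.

Risk-neutral probability p = (1 + 0.01 − 0.75)/(1.2 − 0.75) = 0.2600/0.4500 = 0.5778

p = 0.5778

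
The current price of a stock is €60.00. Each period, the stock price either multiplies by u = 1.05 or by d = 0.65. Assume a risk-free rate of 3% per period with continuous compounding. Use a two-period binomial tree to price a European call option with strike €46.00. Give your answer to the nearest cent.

€17.17

Risk-neutral probability p = (e^0.03 − 0.65)/(1.05 − 0.65) = 0.3805/0.4000 = 0.9511
Terminal stock prices: S_uu = 66.15, S_ud = 40.95, S_dd = 25.35
Terminal payoffs (S − K): max(20.15, 0) = 20.15, max(-5.05, 0) = 0, max(-20.65, 0) = 0
Node u (S = 63): V_u = e^(−0.03)·[0.9511·20.1500 + 0.0489·0.0000] = 18.5990
Node d (S = 39): V_d = e^(−0.03)·[0.9511·0.0000 + 0.0489·0.0000] = 0.0000
Node 0 (S = 60): V_0 = e^(−0.03)·[0.9511·18.5990 + 0.0489·0.0000] = 17.1673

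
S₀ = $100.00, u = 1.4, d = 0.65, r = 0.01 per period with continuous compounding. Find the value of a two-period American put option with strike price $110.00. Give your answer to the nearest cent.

Risk-neutral probability p = (e^0.01 − 0.65)/(1.4 − 0.65) = 0.3601/0.7500 = 0.4801
Terminal stock prices: S_uu = 196, S_ud = 91, S_dd = 42.25
Terminal payoffs (K − S): max(-86, 0) = 0, max(19, 0) = 19, max(67.75, 0) = 67.75
Node u (S = 140): continuation = e^(−0.01)·[0.4801·0.0000 + 0.5199·19.0000] = 9.7804; exercise value = 0.0000 ≤ continuation, so V_u = 9.7804
Node d (S = 65): continuation = e^(−0.01)·[0.4801·19.0000 + 0.5199·67.7500] = 43.9055; exercise value = 45.0000 > continuation, so V_d = 45.0000 (exercise)
Node 0 (S = 100): continuation = e^(−0.01)·[0.4801·9.7804 + 0.5199·45.0000] = 27.8127; exercise value = 10.0000 ≤ continuation, so V_0 = 27.8127

$27.81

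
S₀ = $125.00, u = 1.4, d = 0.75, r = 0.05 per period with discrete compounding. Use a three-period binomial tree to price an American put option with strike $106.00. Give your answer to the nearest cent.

$11.13

Risk-neutral probability p = (1 + 0.05 − 0.75)/(1.4 − 0.75) = 0.3000/0.6500 = 0.4615
Terminal stock prices: S_uuu = 343, S_uud = 183.7, S_udd = 98.44, S_ddd = 52.73
Terminal payoffs (K − S): max(-237, 0) = 0, max(-77.75, 0) = 0, max(7.562, 0) = 7.562, max(53.27, 0) = 53.27
Node uu (S = 245): continuation = 1/1.05·[0.4615·0.0000 + 0.5385·0.0000] = 0.0000; exercise value = 0.0000 ≤ continuation, so V_uu = 0.0000
Node ud (S = 131.2): continuation = 1/1.05·[0.4615·0.0000 + 0.5385·7.5625] = 3.8782; exercise value = 0.0000 ≤ continuation, so V_ud = 3.8782
Node dd (S = 70.31): continuation = 1/1.05·[0.4615·7.5625 + 0.5385·53.2656] = 30.6399; exercise value = 35.6875 > continuation, so V_dd = 35.6875 (exercise)
Node u (S = 175): continuation = 1/1.05·[0.4615·0.0000 + 0.5385·3.8782] = 1.9888; exercise value = 0.0000 ≤ continuation, so V_u = 1.9888
Node d (S = 93.75): continuation = 1/1.05·[0.4615·3.8782 + 0.5385·35.6875] = 20.0060; exercise value = 12.2500 ≤ continuation, so V_d = 20.0060
Node 0 (S = 125): continuation = 1/1.05·[0.4615·1.9888 + 0.5385·20.0060] = 11.1337; exercise value = 0.0000 ≤ continuation, so V_0 = 11.1337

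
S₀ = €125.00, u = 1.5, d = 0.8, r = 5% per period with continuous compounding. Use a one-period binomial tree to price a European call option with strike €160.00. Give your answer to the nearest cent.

Risk-neutral probability p = (e^0.05 − 0.8)/(1.5 − 0.8) = 0.2513/0.7000 = 0.3590
Terminal stock prices: S_u = 187.5, S_d = 100
Terminal payoffs (S − K): max(27.5, 0) = 27.5, max(-60, 0) = 0
Node 0 (S = 125): V_0 = e^(−0.05)·[0.3590·27.5000 + 0.6410·0.0000] = 9.3899

€9.39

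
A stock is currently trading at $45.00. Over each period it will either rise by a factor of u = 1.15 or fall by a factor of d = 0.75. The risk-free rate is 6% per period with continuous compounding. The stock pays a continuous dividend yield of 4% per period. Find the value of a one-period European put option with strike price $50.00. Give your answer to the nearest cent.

Per-period risk-free factor R = e^0.06 = 1.0618; dividend-adjusted growth = e^(0.06−0.04) = 1.0202.
Risk-neutral probability p = (1.0202 − 0.75)/(1.15 − 0.75) = 0.2702/0.4000 = 0.6755
Terminal stock prices: S_u = 51.75, S_d = 33.75
Terminal payoffs (K − S): max(-1.75, 0) = 0, max(16.25, 0) = 16.25
Node 0 (S = 45): V_0 = e^(−0.06)·[0.6755·0.0000 + 0.3245·16.2500] = 4.9660

$4.97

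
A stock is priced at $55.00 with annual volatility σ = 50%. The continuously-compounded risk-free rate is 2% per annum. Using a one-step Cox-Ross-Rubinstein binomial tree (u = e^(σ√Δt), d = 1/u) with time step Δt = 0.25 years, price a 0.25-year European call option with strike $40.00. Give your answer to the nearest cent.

$15.20

CRR parameters: u = e^(σ√Δt) = e^(0.5·√0.25) = 1.2840, d = 1/u = 0.7788
Per-period rate: rΔt = 0.02·0.25 = 0.005, so R = e^0.005 = 1.0050
Risk-neutral probability p = (e^0.005 − 0.7788)/(1.2840 − 0.7788) = 0.2262/0.5052 = 0.4477
Terminal stock prices: S_u = 70.62, S_d = 42.83
Terminal payoffs (S − K): max(30.62, 0) = 30.62, max(2.834, 0) = 2.834
Node 0 (S = 55): V_0 = e^(−0.005)·[0.4477·30.6214 + 0.5523·2.8340] = 15.1995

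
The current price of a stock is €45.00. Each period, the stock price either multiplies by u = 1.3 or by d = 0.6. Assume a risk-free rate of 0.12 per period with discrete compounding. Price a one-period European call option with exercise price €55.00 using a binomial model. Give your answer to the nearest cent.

Risk-neutral probability p = (1 + 0.12 − 0.6)/(1.3 − 0.6) = 0.5200/0.7000 = 0.7429
Terminal stock prices: S_u = 58.5, S_d = 27
Terminal payoffs (S − K): max(3.5, 0) = 3.5, max(-28, 0) = 0
Node 0 (S = 45): V_0 = 1/1.12·[0.7429·3.5000 + 0.2571·0.0000] = 2.3214

€2.32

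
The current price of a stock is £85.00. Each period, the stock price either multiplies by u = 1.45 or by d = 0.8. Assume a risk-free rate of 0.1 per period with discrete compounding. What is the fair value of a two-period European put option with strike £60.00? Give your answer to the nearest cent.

Risk-neutral probability p = (1 + 0.1 − 0.8)/(1.45 − 0.8) = 0.3000/0.6500 = 0.4615
Terminal stock prices: S_uu = 178.7, S_ud = 98.6, S_dd = 54.4
Terminal payoffs (K − S): max(-118.7, 0) = 0, max(-38.6, 0) = 0, max(5.6, 0) = 5.6
Node u (S = 123.2): V_u = 1/1.1·[0.4615·0.0000 + 0.5385·0.0000] = 0.0000
Node d (S = 68): V_d = 1/1.1·[0.4615·0.0000 + 0.5385·5.6000] = 2.7413
Node 0 (S = 85): V_0 = 1/1.1·[0.4615·0.0000 + 0.5385·2.7413] = 1.3419

£1.34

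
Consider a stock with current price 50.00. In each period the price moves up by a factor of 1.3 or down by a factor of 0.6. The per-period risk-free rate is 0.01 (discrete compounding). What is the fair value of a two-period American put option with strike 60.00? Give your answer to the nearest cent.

Risk-neutral probability p = (1 + 0.01 − 0.6)/(1.3 − 0.6) = 0.4100/0.7000 = 0.5857
Terminal stock prices: S_uu = 84.5, S_ud = 39, S_dd = 18
Terminal payoffs (K − S): max(-24.5, 0) = 0, max(21, 0) = 21, max(42, 0) = 42
Node u (S = 65): continuation = 1/1.01·[0.5857·0.0000 + 0.4143·21.0000] = 8.6139; exercise value = 0.0000 ≤ continuation, so V_u = 8.6139
Node d (S = 30): continuation = 1/1.01·[0.5857·21.0000 + 0.4143·42.0000] = 29.4059; exercise value = 30.0000 > continuation, so V_d = 30.0000 (exercise)
Node 0 (S = 50): continuation = 1/1.01·[0.5857·8.6139 + 0.4143·30.0000] = 17.3008; exercise value = 10.0000 ≤ continuation, so V_0 = 17.3008

17.30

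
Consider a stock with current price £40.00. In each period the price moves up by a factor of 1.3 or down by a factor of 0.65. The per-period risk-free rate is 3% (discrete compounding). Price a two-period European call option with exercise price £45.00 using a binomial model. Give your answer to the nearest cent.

£7.28

Risk-neutral probability p = (1 + 0.03 − 0.65)/(1.3 − 0.65) = 0.3800/0.6500 = 0.5846
Terminal stock prices: S_uu = 67.6, S_ud = 33.8, S_dd = 16.9
Terminal payoffs (S − K): max(22.6, 0) = 22.6, max(-11.2, 0) = 0, max(-28.1, 0) = 0
Node u (S = 52): V_u = 1/1.03·[0.5846·22.6000 + 0.4154·0.0000] = 12.8275
Node d (S = 26): V_d = 1/1.03·[0.5846·0.0000 + 0.4154·0.0000] = 0.0000
Node 0 (S = 40): V_0 = 1/1.03·[0.5846·12.8275 + 0.4154·0.0000] = 7.2807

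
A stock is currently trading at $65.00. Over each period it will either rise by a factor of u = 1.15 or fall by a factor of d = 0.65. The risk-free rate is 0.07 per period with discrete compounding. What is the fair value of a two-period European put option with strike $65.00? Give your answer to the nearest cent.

$4.69

Risk-neutral probability p = (1 + 0.07 − 0.65)/(1.15 − 0.65) = 0.4200/0.5000 = 0.8400
Terminal stock prices: S_uu = 85.96, S_ud = 48.59, S_dd = 27.46
Terminal payoffs (K − S): max(-20.96, 0) = 0, max(16.41, 0) = 16.41, max(37.54, 0) = 37.54
Node u (S = 74.75): V_u = 1/1.07·[0.8400·0.0000 + 0.1600·16.4125] = 2.4542
Node d (S = 42.25): V_d = 1/1.07·[0.8400·16.4125 + 0.1600·37.5375] = 18.4977
Node 0 (S = 65): V_0 = 1/1.07·[0.8400·2.4542 + 0.1600·18.4977] = 4.6927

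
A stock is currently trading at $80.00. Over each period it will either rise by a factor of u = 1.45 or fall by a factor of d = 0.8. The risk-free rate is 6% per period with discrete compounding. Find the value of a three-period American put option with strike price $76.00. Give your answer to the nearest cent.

$8.37

Risk-neutral probability p = (1 + 0.06 − 0.8)/(1.45 − 0.8) = 0.2600/0.6500 = 0.4000
Terminal stock prices: S_uuu = 243.9, S_uud = 134.6, S_udd = 74.24, S_ddd = 40.96
Terminal payoffs (K − S): max(-167.9, 0) = 0, max(-58.56, 0) = 0, max(1.76, 0) = 1.76, max(35.04, 0) = 35.04
Node uu (S = 168.2): continuation = 1/1.06·[0.4000·0.0000 + 0.6000·0.0000] = 0.0000; exercise value = 0.0000 ≤ continuation, so V_uu = 0.0000
Node ud (S = 92.8): continuation = 1/1.06·[0.4000·0.0000 + 0.6000·1.7600] = 0.9962; exercise value = 0.0000 ≤ continuation, so V_ud = 0.9962
Node dd (S = 51.2): continuation = 1/1.06·[0.4000·1.7600 + 0.6000·35.0400] = 20.4981; exercise value = 24.8000 > continuation, so V_dd = 24.8000 (exercise)
Node u (S = 116): continuation = 1/1.06·[0.4000·0.0000 + 0.6000·0.9962] = 0.5639; exercise value = 0.0000 ≤ continuation, so V_u = 0.5639
Node d (S = 64): continuation = 1/1.06·[0.4000·0.9962 + 0.6000·24.8000] = 14.4137; exercise value = 12.0000 ≤ continuation, so V_d = 14.4137
Node 0 (S = 80): continuation = 1/1.06·[0.4000·0.5639 + 0.6000·14.4137] = 8.3715; exercise value = 0.0000 ≤ continuation, so V_0 = 8.3715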